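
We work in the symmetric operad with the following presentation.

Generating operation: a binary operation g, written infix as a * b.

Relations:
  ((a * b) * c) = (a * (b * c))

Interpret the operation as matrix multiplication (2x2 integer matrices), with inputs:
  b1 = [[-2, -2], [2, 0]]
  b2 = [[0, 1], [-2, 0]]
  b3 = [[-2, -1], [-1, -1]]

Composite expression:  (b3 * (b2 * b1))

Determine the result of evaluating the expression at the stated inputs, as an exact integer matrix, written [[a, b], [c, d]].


[[-8, -4], [-6, -4]]

(b2 * b1) = [[2, 0], [4, 4]]
(b3 * (b2 * b1)) = [[-8, -4], [-6, -4]]


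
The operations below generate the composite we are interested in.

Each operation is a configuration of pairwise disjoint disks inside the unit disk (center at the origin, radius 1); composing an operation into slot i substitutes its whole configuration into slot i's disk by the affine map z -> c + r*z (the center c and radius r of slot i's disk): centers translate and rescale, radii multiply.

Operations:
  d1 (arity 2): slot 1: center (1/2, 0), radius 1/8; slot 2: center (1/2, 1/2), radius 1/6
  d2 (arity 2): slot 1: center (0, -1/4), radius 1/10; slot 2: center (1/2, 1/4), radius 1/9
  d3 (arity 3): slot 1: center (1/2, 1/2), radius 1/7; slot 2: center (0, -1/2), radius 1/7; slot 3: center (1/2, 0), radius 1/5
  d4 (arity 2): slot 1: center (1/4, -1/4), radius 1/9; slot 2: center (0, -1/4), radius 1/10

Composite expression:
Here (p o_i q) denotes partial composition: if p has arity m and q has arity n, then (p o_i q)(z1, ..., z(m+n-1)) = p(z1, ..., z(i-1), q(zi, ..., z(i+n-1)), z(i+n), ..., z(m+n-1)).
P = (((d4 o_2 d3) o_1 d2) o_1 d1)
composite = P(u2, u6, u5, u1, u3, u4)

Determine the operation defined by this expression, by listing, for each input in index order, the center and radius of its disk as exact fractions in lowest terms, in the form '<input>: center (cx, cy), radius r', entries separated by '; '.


u1: center (1/20, -1/5), radius 1/70; u2: center (23/90, -5/18), radius 1/720; u3: center (0, -3/10), radius 1/70; u4: center (1/20, -1/4), radius 1/50; u5: center (11/36, -2/9), radius 1/81; u6: center (23/90, -49/180), radius 1/540

Only the slot chain above each u matters under d4; compose those maps.
input u2: applying the 3 nested substitutions gives center (23/90, -5/18), radius 1/720
input u6: applying the 3 nested substitutions gives center (23/90, -49/180), radius 1/540
input u5: applying the 2 nested substitutions gives center (11/36, -2/9), radius 1/81
input u1: applying the 2 nested substitutions gives center (1/20, -1/5), radius 1/70
input u3: applying the 2 nested substitutions gives center (0, -3/10), radius 1/70
input u4: applying the 2 nested substitutions gives center (1/20, -1/4), radius 1/50


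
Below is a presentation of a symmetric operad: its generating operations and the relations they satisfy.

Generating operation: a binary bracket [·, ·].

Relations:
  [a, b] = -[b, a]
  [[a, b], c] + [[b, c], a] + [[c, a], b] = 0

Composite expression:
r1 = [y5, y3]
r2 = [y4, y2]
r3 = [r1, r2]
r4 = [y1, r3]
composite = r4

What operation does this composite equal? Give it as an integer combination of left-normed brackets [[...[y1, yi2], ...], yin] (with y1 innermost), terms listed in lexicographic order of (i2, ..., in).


-[[[[y1, y2], y4], y3], y5] + [[[[y1, y2], y4], y5], y3] + [[[[y1, y3], y5], y2], y4] - [[[[y1, y3], y5], y4], y2] + [[[[y1, y4], y2], y3], y5] - [[[[y1, y4], y2], y5], y3] - [[[[y1, y5], y3], y2], y4] + [[[[y1, y5], y3], y4], y2]

Expand each bracket as ab - ba; the y1-initial words give the coefficients.
Composite bracket: [y1, [[y5, y3], [y4, y2]]]
Applying ab - ba throughout gives 16 signed words (2^4 = 16).
Words beginning with y1 determine it all:
  from y1y2y4y3y5, sign -1: term -[[[[y1, y2], y4], y3], y5]
  from y1y2y4y5y3, sign +1: term +[[[[y1, y2], y4], y5], y3]
  from y1y3y5y2y4, sign +1: term +[[[[y1, y3], y5], y2], y4]
  from y1y3y5y4y2, sign -1: term -[[[[y1, y3], y5], y4], y2]
  from y1y4y2y3y5, sign +1: term +[[[[y1, y4], y2], y3], y5]
  from y1y4y2y5y3, sign -1: term -[[[[y1, y4], y2], y5], y3]
  from y1y5y3y2y4, sign -1: term -[[[[y1, y5], y3], y2], y4]
  from y1y5y3y4y2, sign +1: term +[[[[y1, y5], y3], y4], y2]


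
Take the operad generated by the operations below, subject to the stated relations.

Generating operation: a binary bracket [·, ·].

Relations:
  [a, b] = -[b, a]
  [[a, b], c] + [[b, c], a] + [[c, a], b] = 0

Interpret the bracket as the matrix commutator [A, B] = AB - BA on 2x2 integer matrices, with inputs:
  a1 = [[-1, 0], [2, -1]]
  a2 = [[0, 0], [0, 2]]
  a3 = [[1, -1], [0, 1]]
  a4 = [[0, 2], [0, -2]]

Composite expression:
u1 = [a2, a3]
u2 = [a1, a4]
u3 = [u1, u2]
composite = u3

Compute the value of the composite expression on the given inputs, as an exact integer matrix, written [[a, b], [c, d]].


[a2, a3] = [[0, 2], [0, 0]]
[a1, a4] = [[-4, 0], [4, 4]]
[[a2, a3], [a1, a4]] = [[8, 16], [0, -8]]

[[8, 16], [0, -8]]


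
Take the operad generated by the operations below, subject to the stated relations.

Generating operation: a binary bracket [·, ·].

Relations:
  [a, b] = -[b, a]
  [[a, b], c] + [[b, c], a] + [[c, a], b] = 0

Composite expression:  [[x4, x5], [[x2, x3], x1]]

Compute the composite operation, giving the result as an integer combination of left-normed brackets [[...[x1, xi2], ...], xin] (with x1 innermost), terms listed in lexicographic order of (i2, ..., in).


[[[[x1, x2], x3], x4], x5] - [[[[x1, x2], x3], x5], x4] - [[[[x1, x3], x2], x4], x5] + [[[[x1, x3], x2], x5], x4]

Skip Jacobi rewriting: expand, keep x1-initial words, read off terms.
Composite bracket: [[x4, x5], [[x2, x3], x1]]
Expanding via [a, b] = ab - ba: 16 signed words (2^4 = 16).
The x1-initial words carry the normal form:
  sign of x1x2x3x4x5 is +1, so it contributes +[[[[x1, x2], x3], x4], x5]
  sign of x1x2x3x5x4 is -1, so it contributes -[[[[x1, x2], x3], x5], x4]
  sign of x1x3x2x4x5 is -1, so it contributes -[[[[x1, x3], x2], x4], x5]
  sign of x1x3x2x5x4 is +1, so it contributes +[[[[x1, x3], x2], x5], x4]


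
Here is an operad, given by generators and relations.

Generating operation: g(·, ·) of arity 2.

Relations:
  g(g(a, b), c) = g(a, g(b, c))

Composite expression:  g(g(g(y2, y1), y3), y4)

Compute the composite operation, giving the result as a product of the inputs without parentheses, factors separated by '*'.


Under associativity of g, the answer is the y's in reading order.
g(y2, y1) reduces to y2 * y1
g(g(y2, y1), y3) reduces to y2 * y1 * y3
g(g(g(y2, y1), y3), y4) reduces to y2 * y1 * y3 * y4

y2 * y1 * y3 * y4


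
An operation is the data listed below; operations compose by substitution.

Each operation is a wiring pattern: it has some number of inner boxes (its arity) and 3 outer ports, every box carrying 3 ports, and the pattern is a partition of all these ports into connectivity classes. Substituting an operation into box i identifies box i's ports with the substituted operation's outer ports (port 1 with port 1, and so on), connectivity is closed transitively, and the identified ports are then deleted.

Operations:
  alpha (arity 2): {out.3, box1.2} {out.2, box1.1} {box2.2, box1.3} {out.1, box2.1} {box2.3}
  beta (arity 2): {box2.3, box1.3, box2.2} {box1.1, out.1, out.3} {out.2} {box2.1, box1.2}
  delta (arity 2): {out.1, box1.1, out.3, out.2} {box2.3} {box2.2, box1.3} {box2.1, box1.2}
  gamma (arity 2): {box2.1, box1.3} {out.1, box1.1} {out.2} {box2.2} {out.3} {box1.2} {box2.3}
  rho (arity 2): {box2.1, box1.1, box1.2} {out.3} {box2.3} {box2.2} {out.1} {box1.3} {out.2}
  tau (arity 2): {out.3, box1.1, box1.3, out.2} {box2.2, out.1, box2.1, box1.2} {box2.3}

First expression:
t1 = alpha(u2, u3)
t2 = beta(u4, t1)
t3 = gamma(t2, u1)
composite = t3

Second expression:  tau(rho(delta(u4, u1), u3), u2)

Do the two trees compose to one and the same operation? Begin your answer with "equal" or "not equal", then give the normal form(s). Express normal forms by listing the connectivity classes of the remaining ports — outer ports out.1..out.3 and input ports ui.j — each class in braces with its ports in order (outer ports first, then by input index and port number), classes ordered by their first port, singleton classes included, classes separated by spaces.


not equal — first {out.1, u1.1, u4.1} {out.2} {out.3} {u1.2} {u1.3} {u2.1, u2.2, u4.3} {u2.3, u3.2} {u3.1, u4.2} {u3.3}, second {out.1, u2.1, u2.2} {out.2, out.3} {u1.1, u4.2} {u1.2, u4.3} {u1.3} {u2.3} {u3.1, u4.1} {u3.2} {u3.3}


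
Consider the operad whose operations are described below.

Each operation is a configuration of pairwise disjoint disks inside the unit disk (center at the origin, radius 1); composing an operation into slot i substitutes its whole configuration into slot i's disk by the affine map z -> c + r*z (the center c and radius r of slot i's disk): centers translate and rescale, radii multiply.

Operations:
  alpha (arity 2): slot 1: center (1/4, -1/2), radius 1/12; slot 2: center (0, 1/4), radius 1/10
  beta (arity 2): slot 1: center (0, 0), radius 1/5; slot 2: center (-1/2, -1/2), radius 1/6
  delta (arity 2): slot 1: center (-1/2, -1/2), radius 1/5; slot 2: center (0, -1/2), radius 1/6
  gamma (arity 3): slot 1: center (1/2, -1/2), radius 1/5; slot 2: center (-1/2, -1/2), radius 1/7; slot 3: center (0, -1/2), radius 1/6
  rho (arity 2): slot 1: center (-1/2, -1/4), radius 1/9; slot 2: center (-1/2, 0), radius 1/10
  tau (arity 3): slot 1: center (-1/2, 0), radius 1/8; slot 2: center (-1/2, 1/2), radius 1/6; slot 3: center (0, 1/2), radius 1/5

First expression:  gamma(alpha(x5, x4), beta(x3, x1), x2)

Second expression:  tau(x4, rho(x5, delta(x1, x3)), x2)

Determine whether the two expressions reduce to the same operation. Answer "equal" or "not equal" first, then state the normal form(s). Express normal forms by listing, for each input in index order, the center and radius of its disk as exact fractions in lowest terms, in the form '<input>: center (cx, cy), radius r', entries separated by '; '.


not equal; the first gives x1: center (-4/7, -4/7), radius 1/42; x2: center (0, -1/2), radius 1/6; x3: center (-1/2, -1/2), radius 1/35; x4: center (1/2, -9/20), radius 1/50; x5: center (11/20, -3/5), radius 1/60 and the second x1: center (-71/120, 59/120), radius 1/300; x2: center (0, 1/2), radius 1/5; x3: center (-7/12, 59/120), radius 1/360; x4: center (-1/2, 0), radius 1/8; x5: center (-7/12, 11/24), radius 1/54


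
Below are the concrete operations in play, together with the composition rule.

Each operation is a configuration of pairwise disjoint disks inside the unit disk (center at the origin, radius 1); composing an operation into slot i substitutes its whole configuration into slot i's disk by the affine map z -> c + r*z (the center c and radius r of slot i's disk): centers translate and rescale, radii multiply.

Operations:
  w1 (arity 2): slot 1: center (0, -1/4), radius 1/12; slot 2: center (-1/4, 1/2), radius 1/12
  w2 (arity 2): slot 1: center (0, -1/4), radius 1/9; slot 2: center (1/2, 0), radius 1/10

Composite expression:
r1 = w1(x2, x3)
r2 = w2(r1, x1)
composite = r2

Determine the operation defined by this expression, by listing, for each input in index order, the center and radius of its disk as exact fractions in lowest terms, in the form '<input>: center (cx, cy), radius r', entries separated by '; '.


x1: center (1/2, 0), radius 1/10; x2: center (0, -5/18), radius 1/108; x3: center (-1/36, -7/36), radius 1/108


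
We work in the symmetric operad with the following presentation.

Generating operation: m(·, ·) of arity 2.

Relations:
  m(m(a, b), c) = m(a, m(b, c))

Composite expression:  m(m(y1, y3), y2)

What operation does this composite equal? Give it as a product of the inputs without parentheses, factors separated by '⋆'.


y1 ⋆ y3 ⋆ y2

The m-tree's shape is irrelevant; the y-reading-order decides.
m(y1, y3) reduces to y1 ⋆ y3
m(m(y1, y3), y2) reduces to y1 ⋆ y3 ⋆ y2


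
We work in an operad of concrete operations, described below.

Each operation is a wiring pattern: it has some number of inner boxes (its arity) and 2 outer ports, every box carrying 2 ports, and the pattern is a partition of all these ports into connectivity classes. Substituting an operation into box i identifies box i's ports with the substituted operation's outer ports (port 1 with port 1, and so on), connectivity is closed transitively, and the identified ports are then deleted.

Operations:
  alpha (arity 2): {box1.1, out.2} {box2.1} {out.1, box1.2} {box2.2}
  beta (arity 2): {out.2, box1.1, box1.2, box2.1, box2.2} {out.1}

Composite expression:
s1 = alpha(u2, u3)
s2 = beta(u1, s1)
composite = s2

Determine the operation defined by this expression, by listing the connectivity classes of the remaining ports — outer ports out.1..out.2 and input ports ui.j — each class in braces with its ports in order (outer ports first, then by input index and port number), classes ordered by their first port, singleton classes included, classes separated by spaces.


{out.1} {out.2, u1.1, u1.2, u2.1, u2.2} {u3.1} {u3.2}

Substituting into beta glues patterns; closure does the rest.
through alpha, on inputs (u2, u3): {out.1, u2.2} {out.2, u2.1} {u3.1} {u3.2} (out.j = stage outer ports)
through beta, on inputs (u1, u2, u3): {out.1} {out.2, u1.1, u1.2, u2.1, u2.2} {u3.1} {u3.2} (out.j = stage outer ports)


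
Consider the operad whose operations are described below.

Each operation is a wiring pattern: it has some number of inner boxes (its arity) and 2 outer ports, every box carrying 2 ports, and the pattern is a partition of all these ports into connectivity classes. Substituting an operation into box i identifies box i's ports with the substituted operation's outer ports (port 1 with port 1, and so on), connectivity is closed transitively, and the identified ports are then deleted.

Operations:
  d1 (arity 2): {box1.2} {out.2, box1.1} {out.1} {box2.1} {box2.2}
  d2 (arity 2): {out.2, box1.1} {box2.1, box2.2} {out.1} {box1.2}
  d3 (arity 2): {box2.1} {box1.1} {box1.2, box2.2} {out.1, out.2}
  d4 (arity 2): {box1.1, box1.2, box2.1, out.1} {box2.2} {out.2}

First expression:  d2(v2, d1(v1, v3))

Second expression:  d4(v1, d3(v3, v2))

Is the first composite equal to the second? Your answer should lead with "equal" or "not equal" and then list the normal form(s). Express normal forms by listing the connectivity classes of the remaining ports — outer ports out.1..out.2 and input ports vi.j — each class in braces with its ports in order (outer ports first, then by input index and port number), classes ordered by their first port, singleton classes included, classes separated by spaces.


not equal: they reduce to {out.1} {out.2, v2.1} {v1.1} {v1.2} {v2.2} {v3.1} {v3.2} and {out.1, v1.1, v1.2} {out.2} {v2.1} {v2.2, v3.2} {v3.1}

Normal form of the first expression: {out.1} {out.2, v2.1} {v1.1} {v1.2} {v2.2} {v3.1} {v3.2}
Normal form of the second expression: {out.1, v1.1, v1.2} {out.2} {v2.1} {v2.2, v3.2} {v3.1}
The normal forms differ: not equal.


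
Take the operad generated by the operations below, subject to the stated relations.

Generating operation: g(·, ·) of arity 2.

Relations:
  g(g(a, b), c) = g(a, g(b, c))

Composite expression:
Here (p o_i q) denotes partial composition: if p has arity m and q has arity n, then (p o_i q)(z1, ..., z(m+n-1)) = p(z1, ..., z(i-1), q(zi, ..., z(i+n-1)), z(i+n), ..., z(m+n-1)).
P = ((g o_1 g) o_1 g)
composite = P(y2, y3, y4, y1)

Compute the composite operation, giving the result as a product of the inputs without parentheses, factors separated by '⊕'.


y2 ⊕ y3 ⊕ y4 ⊕ y1


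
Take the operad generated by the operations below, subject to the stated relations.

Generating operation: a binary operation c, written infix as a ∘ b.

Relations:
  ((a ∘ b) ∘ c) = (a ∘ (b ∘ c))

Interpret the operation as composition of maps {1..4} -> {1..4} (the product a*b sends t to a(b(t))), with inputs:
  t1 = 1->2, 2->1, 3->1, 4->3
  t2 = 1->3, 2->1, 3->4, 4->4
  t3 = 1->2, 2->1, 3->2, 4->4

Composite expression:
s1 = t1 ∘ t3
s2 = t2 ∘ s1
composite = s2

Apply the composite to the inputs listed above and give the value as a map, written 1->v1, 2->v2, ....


(t1 ∘ t3) = 1->1, 2->2, 3->1, 4->3
(t2 ∘ (t1 ∘ t3)) = 1->3, 2->1, 3->3, 4->4

1->3, 2->1, 3->3, 4->4


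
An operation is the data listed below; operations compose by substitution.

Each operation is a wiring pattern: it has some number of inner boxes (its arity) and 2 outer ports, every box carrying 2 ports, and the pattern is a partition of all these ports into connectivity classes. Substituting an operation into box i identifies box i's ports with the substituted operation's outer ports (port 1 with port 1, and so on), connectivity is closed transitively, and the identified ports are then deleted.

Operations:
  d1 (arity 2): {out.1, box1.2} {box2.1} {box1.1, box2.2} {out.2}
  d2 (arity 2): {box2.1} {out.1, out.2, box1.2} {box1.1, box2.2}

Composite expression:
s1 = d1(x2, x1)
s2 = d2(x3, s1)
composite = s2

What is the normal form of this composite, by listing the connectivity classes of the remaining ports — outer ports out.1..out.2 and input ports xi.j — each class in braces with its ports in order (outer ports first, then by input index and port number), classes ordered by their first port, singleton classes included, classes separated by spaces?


{out.1, out.2, x3.2} {x1.1} {x1.2, x2.1} {x2.2} {x3.1}


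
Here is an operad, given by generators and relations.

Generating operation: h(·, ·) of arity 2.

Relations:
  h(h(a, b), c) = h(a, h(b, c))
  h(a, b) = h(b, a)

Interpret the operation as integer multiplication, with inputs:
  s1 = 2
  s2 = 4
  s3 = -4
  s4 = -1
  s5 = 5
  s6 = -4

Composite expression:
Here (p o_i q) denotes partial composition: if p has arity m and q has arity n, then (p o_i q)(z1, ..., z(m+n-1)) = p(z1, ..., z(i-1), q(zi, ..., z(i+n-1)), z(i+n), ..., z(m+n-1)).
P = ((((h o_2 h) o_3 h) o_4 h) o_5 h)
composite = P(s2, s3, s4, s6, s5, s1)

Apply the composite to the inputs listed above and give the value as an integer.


-640

h(s5, s1) = 10
h(s6, h(s5, s1)) = -40
h(s4, h(s6, h(s5, s1))) = 40
h(s3, h(s4, h(s6, h(s5, s1)))) = -160
h(s2, h(s3, h(s4, h(s6, h(s5, s1))))) = -640


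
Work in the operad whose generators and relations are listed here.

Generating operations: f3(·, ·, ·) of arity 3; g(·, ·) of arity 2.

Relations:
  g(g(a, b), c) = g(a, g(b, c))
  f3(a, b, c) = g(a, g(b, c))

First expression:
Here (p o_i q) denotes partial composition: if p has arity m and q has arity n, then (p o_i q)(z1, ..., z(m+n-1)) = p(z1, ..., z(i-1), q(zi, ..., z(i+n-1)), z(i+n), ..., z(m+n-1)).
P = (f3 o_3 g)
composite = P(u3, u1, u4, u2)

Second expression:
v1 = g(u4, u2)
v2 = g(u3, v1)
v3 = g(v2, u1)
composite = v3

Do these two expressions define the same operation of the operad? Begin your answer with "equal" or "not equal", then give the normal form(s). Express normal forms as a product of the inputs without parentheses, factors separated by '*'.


not equal — first u3 * u1 * u4 * u2, second u3 * u4 * u2 * u1

Reducing the first expression gives u3 * u1 * u4 * u2
Reducing the second expression gives u3 * u4 * u2 * u1
Different reductions; not equal.


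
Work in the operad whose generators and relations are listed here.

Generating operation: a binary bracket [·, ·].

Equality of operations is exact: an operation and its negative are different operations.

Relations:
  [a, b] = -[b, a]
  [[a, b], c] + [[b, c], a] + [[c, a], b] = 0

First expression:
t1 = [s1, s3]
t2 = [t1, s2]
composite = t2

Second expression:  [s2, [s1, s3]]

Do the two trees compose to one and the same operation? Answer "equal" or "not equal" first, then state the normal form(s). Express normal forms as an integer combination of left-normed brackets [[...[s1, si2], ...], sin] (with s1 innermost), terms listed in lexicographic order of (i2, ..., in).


not equal: they reduce to [[s1, s3], s2] and -[[s1, s3], s2]

In normal form, the first expression is [[s1, s3], s2]
In normal form, the second expression is -[[s1, s3], s2]
No match — not equal.


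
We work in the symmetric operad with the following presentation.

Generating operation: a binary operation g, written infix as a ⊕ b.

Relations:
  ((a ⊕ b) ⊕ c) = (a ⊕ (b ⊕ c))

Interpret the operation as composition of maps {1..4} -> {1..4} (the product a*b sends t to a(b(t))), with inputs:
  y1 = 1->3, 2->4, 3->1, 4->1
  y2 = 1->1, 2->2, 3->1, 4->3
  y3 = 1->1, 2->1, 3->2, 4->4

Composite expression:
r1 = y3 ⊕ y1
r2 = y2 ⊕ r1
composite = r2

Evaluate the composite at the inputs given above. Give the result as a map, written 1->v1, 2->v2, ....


1->2, 2->3, 3->1, 4->1

(y3 ⊕ y1) = 1->2, 2->4, 3->1, 4->1
(y2 ⊕ (y3 ⊕ y1)) = 1->2, 2->3, 3->1, 4->1


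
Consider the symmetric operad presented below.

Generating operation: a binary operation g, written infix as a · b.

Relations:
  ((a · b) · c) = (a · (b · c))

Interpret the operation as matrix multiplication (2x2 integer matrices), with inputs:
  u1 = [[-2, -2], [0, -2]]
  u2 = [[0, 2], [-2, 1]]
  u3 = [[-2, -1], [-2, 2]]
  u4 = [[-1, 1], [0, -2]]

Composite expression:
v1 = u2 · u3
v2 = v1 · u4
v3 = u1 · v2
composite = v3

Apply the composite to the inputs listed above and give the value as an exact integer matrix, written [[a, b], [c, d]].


(u2 · u3) = [[-4, 4], [2, 4]]
((u2 · u3) · u4) = [[4, -12], [-2, -6]]
(u1 · ((u2 · u3) · u4)) = [[-4, 36], [4, 12]]

[[-4, 36], [4, 12]]


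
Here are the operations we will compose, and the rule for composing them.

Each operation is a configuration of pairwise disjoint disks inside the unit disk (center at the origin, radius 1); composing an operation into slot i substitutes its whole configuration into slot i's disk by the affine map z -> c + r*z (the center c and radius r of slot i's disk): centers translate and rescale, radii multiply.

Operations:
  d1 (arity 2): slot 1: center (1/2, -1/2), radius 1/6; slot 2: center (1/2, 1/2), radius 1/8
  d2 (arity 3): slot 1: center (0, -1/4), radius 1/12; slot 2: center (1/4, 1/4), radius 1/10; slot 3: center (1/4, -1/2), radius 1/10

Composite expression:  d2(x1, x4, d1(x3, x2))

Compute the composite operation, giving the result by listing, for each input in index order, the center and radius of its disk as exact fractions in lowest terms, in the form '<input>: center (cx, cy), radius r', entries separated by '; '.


Affine substitution under d2: radii multiply and x-centers shift.
input x1: applying the 1 nested substitution gives center (0, -1/4), radius 1/12
input x4: applying the 1 nested substitution gives center (1/4, 1/4), radius 1/10
input x3: applying the 2 nested substitutions gives center (3/10, -11/20), radius 1/60
input x2: applying the 2 nested substitutions gives center (3/10, -9/20), radius 1/80

x1: center (0, -1/4), radius 1/12; x2: center (3/10, -9/20), radius 1/80; x3: center (3/10, -11/20), radius 1/60; x4: center (1/4, 1/4), radius 1/10


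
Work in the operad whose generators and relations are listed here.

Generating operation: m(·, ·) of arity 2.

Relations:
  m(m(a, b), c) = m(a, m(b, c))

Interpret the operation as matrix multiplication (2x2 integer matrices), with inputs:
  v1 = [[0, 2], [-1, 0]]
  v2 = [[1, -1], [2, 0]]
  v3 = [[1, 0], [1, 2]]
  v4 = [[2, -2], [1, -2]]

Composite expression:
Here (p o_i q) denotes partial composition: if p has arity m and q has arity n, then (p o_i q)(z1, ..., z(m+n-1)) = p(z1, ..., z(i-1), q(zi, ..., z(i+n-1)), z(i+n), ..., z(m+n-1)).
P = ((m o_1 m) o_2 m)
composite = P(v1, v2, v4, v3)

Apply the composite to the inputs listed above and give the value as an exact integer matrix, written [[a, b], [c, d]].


[[0, -16], [-1, 0]]

m(v2, v4) = [[1, 0], [4, -4]]
m(v1, m(v2, v4)) = [[8, -8], [-1, 0]]
m(m(v1, m(v2, v4)), v3) = [[0, -16], [-1, 0]]


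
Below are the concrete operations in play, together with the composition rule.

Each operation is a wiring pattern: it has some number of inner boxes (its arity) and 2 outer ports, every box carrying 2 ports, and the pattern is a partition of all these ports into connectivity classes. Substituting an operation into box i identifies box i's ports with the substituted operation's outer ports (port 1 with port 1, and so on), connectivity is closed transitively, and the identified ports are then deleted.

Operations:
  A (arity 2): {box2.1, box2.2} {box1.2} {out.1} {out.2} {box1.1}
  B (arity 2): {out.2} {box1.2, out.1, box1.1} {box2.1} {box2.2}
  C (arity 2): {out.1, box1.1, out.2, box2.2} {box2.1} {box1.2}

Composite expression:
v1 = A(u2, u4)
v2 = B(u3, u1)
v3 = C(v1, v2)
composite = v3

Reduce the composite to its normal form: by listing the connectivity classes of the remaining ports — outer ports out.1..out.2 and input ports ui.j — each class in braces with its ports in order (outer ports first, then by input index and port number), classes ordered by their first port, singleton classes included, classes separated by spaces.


{out.1, out.2} {u1.1} {u1.2} {u2.1} {u2.2} {u3.1, u3.2} {u4.1, u4.2}

Substituting into C glues patterns; closure does the rest.
after A, the pattern on (u2, u4) reads {out.1} {out.2} {u2.1} {u2.2} {u4.1, u4.2} (out.j = its outer ports)
after B, the pattern on (u3, u1) reads {out.1, u3.1, u3.2} {out.2} {u1.1} {u1.2} (out.j = its outer ports)
after C, the pattern on (u2, u4, u3, u1) reads {out.1, out.2} {u1.1} {u1.2} {u2.1} {u2.2} {u3.1, u3.2} {u4.1, u4.2} (out.j = its outer ports)


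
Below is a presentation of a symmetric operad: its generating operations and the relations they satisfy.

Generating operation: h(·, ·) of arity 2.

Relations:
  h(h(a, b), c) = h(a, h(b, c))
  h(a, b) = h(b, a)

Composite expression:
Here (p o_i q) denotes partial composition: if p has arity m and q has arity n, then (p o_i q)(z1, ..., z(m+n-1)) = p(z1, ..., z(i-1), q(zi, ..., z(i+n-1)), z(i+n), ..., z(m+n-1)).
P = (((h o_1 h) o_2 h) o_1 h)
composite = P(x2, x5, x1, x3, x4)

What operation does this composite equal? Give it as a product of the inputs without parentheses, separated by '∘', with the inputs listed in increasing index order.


x1 ∘ x2 ∘ x3 ∘ x4 ∘ x5

Shape and order are irrelevant to h; the x-input set decides.
h(x2, x5) linearizes to x2 ∘ x5
h(x1, x3) linearizes to x1 ∘ x3
h(h(x2, x5), h(x1, x3)) linearizes to x2 ∘ x5 ∘ x1 ∘ x3
h(h(h(x2, x5), h(x1, x3)), x4) linearizes to x2 ∘ x5 ∘ x1 ∘ x3 ∘ x4
the factors in increasing index order: x1 ∘ x2 ∘ x3 ∘ x4 ∘ x5


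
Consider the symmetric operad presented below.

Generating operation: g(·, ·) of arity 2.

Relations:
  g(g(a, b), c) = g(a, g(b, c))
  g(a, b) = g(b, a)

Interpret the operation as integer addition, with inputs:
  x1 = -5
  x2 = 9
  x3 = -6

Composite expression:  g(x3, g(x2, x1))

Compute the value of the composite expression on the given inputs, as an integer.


-2


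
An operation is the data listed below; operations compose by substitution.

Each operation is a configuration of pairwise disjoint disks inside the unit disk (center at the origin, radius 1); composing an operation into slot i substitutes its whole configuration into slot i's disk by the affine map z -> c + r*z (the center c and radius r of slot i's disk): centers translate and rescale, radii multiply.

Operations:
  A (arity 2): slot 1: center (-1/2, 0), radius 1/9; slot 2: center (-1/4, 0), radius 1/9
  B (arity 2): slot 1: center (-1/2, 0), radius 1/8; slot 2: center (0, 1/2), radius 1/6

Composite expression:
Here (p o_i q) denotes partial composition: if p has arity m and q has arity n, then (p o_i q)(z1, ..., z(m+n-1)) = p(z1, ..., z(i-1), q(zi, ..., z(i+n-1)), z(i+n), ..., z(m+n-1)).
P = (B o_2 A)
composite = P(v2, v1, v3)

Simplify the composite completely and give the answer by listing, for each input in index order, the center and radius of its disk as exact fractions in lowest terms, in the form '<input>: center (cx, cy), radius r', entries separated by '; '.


v1: center (-1/12, 1/2), radius 1/54; v2: center (-1/2, 0), radius 1/8; v3: center (-1/24, 1/2), radius 1/54

Nesting under B composes maps z -> c + r*z down each v-path.
v2 passes through 1 substitution, ending at center (-1/2, 0), radius 1/8
v1 passes through 2 substitutions, ending at center (-1/12, 1/2), radius 1/54
v3 passes through 2 substitutions, ending at center (-1/24, 1/2), radius 1/54


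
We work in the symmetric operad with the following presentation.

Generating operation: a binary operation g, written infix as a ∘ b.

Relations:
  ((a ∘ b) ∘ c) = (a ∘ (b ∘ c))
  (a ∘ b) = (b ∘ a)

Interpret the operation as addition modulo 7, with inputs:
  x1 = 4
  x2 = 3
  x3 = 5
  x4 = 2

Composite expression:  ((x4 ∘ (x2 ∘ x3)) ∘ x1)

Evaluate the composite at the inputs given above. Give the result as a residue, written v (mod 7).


0 (mod 7)

(x2 ∘ x3) = 1
(x4 ∘ (x2 ∘ x3)) = 3
((x4 ∘ (x2 ∘ x3)) ∘ x1) = 0


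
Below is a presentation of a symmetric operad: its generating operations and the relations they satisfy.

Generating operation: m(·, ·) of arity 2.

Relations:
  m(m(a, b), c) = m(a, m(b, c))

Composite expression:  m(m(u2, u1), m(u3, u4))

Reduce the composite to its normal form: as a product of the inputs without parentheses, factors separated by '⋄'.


u2 ⋄ u1 ⋄ u3 ⋄ u4

Under associativity of m, the answer is the u's in reading order.
m(u2, u1) flattens to u2 ⋄ u1
m(u3, u4) flattens to u3 ⋄ u4
m(m(u2, u1), m(u3, u4)) flattens to u2 ⋄ u1 ⋄ u3 ⋄ u4


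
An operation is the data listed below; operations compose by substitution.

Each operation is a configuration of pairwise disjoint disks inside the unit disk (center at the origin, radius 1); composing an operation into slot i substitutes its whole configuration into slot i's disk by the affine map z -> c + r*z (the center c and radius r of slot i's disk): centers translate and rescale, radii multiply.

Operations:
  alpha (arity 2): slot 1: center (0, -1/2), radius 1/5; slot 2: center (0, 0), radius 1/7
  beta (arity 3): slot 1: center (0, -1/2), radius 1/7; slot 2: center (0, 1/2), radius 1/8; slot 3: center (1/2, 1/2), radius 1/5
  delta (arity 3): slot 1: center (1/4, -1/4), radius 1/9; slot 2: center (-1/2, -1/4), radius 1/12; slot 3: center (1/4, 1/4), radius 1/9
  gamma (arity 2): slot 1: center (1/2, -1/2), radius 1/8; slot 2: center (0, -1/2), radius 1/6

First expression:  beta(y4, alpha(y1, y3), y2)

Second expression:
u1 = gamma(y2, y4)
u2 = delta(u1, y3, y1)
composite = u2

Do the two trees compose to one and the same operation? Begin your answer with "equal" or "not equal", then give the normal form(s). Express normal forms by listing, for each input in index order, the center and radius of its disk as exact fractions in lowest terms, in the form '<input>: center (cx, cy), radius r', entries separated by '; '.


In normal form, the first expression is y1: center (0, 7/16), radius 1/40; y2: center (1/2, 1/2), radius 1/5; y3: center (0, 1/2), radius 1/56; y4: center (0, -1/2), radius 1/7
In normal form, the second expression is y1: center (1/4, 1/4), radius 1/9; y2: center (11/36, -11/36), radius 1/72; y3: center (-1/2, -1/4), radius 1/12; y4: center (1/4, -11/36), radius 1/54
They disagree, so not equal.

not equal; the first gives y1: center (0, 7/16), radius 1/40; y2: center (1/2, 1/2), radius 1/5; y3: center (0, 1/2), radius 1/56; y4: center (0, -1/2), radius 1/7 and the second y1: center (1/4, 1/4), radius 1/9; y2: center (11/36, -11/36), radius 1/72; y3: center (-1/2, -1/4), radius 1/12; y4: center (1/4, -11/36), radius 1/54


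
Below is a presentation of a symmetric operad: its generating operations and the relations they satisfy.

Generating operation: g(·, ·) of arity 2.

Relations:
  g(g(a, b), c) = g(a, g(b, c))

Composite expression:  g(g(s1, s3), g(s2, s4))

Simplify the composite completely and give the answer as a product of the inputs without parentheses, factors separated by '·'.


s1 · s3 · s2 · s4

The g-tree's shape is irrelevant; the s-reading-order decides.
g(s1, s3) flattens to s1 · s3
g(s2, s4) flattens to s2 · s4
g(g(s1, s3), g(s2, s4)) flattens to s1 · s3 · s2 · s4


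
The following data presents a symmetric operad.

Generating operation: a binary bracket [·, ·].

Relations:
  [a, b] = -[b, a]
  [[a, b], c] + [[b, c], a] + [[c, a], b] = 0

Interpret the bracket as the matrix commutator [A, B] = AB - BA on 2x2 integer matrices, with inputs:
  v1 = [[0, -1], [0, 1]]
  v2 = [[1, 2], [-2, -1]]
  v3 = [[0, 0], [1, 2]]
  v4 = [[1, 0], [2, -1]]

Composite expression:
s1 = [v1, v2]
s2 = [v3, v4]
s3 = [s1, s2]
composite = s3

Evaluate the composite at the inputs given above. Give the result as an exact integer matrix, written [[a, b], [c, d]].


[[0, 0], [-24, 0]]


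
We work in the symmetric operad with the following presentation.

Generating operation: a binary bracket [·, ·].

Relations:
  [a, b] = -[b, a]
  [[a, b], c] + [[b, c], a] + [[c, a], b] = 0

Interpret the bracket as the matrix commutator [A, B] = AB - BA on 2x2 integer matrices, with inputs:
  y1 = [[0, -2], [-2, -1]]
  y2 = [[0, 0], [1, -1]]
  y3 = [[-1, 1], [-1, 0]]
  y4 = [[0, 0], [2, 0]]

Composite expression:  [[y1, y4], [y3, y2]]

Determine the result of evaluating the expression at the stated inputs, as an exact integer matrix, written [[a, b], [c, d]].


[[-2, 8], [-4, 2]]

[y1, y4] = [[-4, 0], [-2, 4]]
[y3, y2] = [[1, -1], [0, -1]]
[[y1, y4], [y3, y2]] = [[-2, 8], [-4, 2]]


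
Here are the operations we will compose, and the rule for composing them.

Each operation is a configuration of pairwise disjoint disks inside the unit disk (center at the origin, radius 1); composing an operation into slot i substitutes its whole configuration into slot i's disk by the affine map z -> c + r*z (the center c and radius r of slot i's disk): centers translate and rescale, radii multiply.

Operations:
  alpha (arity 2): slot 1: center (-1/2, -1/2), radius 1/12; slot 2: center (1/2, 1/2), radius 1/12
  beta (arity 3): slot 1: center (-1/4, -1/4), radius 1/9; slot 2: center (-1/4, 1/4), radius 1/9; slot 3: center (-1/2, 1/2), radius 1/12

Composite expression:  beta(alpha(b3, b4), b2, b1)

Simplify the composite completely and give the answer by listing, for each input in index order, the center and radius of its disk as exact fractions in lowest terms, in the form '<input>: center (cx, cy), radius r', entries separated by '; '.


b1: center (-1/2, 1/2), radius 1/12; b2: center (-1/4, 1/4), radius 1/9; b3: center (-11/36, -11/36), radius 1/108; b4: center (-7/36, -7/36), radius 1/108

Each b-disk chains the slot maps above it in beta; radii multiply.
b3: after 2 affine steps, its disk has center (-11/36, -11/36), radius 1/108
b4: after 2 affine steps, its disk has center (-7/36, -7/36), radius 1/108
b2: after 1 affine step, its disk has center (-1/4, 1/4), radius 1/9
b1: after 1 affine step, its disk has center (-1/2, 1/2), radius 1/12


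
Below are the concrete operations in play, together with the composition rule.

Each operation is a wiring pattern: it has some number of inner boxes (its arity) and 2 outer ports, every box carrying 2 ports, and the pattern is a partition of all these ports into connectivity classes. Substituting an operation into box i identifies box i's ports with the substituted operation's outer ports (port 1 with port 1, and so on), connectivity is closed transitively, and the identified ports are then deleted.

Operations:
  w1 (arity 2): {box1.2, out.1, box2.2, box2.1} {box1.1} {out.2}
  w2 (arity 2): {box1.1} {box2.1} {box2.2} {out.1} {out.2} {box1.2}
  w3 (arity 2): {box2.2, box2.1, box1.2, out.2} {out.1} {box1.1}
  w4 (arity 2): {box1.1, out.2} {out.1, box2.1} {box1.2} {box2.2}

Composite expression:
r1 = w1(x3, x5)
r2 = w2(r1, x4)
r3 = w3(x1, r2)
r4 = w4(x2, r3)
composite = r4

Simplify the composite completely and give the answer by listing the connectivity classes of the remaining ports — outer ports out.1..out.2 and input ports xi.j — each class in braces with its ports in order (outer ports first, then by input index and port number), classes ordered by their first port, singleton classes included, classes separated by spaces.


Reachability decides: close wires over w4-identified ports.
through w1, on inputs (x3, x5): {out.1, x3.2, x5.1, x5.2} {out.2} {x3.1} (out.j = stage outer ports)
through w2, on inputs (x3, x5, x4): {out.1} {out.2} {x3.1} {x3.2, x5.1, x5.2} {x4.1} {x4.2} (out.j = stage outer ports)
through w3, on inputs (x1, x3, x5, x4): {out.1} {out.2, x1.2} {x1.1} {x3.1} {x3.2, x5.1, x5.2} {x4.1} {x4.2} (out.j = stage outer ports)
through w4, on inputs (x2, x1, x3, x5, x4): {out.1} {out.2, x2.1} {x1.1} {x1.2} {x2.2} {x3.1} {x3.2, x5.1, x5.2} {x4.1} {x4.2} (out.j = stage outer ports)

{out.1} {out.2, x2.1} {x1.1} {x1.2} {x2.2} {x3.1} {x3.2, x5.1, x5.2} {x4.1} {x4.2}


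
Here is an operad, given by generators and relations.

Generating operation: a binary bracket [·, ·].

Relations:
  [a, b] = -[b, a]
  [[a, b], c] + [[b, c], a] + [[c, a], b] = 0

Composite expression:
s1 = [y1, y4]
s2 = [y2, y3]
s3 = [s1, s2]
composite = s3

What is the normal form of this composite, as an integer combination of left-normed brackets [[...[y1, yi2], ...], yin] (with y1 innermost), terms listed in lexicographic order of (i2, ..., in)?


Expand each bracket as ab - ba; the y1-initial words give the coefficients.
Composite bracket: [[y1, y4], [y2, y3]]
Full expansion: 8 signed words from ab - ba (2^3 = 8).
Coefficients come from the y1-initial words:
  sign of y1y4y2y3 is +1, so it contributes +[[[y1, y4], y2], y3]
  sign of y1y4y3y2 is -1, so it contributes -[[[y1, y4], y3], y2]

[[[y1, y4], y2], y3] - [[[y1, y4], y3], y2]


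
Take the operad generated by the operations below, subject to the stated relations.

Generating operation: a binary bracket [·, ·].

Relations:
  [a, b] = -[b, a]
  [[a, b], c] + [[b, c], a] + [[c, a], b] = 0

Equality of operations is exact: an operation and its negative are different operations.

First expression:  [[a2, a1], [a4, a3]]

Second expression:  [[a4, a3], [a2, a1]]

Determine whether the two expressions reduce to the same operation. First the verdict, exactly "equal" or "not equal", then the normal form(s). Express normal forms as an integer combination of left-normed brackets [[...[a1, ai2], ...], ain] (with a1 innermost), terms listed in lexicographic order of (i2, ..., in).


not equal; first: [[[a1, a2], a3], a4] - [[[a1, a2], a4], a3]; second: -[[[a1, a2], a3], a4] + [[[a1, a2], a4], a3]

The first expression, normalized: [[[a1, a2], a3], a4] - [[[a1, a2], a4], a3]
The second expression, normalized: -[[[a1, a2], a3], a4] + [[[a1, a2], a4], a3]
Different reductions; not equal.


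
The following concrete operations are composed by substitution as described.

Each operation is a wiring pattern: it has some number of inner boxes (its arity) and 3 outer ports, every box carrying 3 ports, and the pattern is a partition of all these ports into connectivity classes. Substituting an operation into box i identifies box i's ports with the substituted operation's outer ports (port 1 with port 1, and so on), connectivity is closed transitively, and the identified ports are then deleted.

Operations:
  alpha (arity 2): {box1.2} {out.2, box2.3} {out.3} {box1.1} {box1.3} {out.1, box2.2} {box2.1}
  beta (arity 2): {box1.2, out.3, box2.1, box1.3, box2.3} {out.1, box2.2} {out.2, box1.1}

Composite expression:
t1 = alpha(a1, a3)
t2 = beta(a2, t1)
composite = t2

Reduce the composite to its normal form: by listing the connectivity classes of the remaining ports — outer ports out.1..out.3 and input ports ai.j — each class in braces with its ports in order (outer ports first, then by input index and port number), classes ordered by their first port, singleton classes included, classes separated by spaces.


{out.1, a3.3} {out.2, a2.1} {out.3, a2.2, a2.3, a3.2} {a1.1} {a1.2} {a1.3} {a3.1}

Two ports join when wires chain via beta-identified ports.
stage alpha: inputs (a1, a3), connectivity {out.1, a3.2} {out.2, a3.3} {out.3} {a1.1} {a1.2} {a1.3} {a3.1}, out.j its boundary
stage beta: inputs (a2, a1, a3), connectivity {out.1, a3.3} {out.2, a2.1} {out.3, a2.2, a2.3, a3.2} {a1.1} {a1.2} {a1.3} {a3.1}, out.j its boundary


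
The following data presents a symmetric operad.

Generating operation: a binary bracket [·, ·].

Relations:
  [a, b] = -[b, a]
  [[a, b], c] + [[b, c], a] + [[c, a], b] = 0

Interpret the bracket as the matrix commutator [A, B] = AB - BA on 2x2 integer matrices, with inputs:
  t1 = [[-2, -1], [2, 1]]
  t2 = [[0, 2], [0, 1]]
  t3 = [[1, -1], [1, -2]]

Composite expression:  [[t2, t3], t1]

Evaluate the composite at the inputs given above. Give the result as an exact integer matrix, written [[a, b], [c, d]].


[[-9, -19], [-11, 9]]

[t2, t3] = [[2, -5], [1, -2]]
[[t2, t3], t1] = [[-9, -19], [-11, 9]]
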